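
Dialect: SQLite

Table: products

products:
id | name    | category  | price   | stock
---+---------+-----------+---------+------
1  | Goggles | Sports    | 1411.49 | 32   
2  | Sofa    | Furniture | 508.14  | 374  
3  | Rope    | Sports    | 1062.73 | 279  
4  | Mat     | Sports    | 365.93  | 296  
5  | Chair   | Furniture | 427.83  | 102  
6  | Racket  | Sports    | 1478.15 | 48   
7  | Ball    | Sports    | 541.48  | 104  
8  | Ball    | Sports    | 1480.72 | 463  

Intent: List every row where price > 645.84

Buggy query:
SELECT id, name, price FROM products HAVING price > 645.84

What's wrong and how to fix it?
Bug: HAVING filters the output of aggregation, but this query has no GROUP BY and no aggregate functions, so SQLite rejects it (HAVING clause on a non-aggregate query); the condition here is per row

Fix: Replace HAVING with WHERE since the condition applies to individual rows

Corrected query:
SELECT id, name, price FROM products WHERE price > 645.84

Result:
id | name    | price  
---+---------+--------
1  | Goggles | 1411.49
3  | Rope    | 1062.73
6  | Racket  | 1478.15
8  | Ball    | 1480.72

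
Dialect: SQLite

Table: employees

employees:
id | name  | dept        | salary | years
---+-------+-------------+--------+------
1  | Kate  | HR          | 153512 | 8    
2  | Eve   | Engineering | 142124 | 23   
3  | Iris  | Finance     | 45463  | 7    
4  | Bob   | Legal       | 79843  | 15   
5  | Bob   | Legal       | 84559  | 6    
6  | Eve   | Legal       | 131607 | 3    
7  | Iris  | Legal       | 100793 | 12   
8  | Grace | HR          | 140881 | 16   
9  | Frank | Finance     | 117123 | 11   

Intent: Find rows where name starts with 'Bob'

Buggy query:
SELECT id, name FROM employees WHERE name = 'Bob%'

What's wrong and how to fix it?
Bug: Wildcards only work with LIKE; '=' treats '%' as a literal character

Fix: Use LIKE for wildcard pattern matching

Corrected query:
SELECT id, name FROM employees WHERE name LIKE 'Bob%'

Result:
id | name
---+-----
4  | Bob 
5  | Bob 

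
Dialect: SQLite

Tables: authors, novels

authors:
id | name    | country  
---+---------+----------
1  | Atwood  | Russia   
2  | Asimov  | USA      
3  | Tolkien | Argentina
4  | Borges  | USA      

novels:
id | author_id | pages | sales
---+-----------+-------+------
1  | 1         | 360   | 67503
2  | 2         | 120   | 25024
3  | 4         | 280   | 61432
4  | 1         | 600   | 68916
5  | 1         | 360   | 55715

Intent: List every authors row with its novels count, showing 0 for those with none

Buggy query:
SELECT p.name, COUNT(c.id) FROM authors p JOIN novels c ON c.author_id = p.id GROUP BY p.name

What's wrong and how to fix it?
Bug: An inner join excludes parents with zero children

Fix: Use LEFT JOIN so parents without children still appear (COUNT(c.id) gives 0)

Corrected query:
SELECT p.name, COUNT(c.id) FROM authors p LEFT JOIN novels c ON c.author_id = p.id GROUP BY p.name

Result:
name    | COUNT(c.id)
--------+------------
Asimov  | 1          
Atwood  | 3          
Borges  | 1          
Tolkien | 0          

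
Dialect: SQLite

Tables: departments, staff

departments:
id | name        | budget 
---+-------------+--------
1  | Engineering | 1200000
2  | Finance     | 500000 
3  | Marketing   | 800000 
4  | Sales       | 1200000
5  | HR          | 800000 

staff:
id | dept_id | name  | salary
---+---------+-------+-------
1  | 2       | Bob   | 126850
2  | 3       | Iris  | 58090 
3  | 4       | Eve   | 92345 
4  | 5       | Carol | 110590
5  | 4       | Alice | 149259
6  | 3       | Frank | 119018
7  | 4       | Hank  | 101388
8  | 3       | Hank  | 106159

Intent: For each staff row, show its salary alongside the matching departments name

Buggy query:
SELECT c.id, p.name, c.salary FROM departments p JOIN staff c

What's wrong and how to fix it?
Bug: JOIN with no ON clause produces a cartesian product; every staff row pairs with every departments row

Fix: Specify the join condition linking the foreign key to the parent id

Corrected query:
SELECT c.id, p.name, c.salary FROM departments p JOIN staff c ON c.dept_id = p.id

Result:
id | name      | salary
---+-----------+-------
1  | Finance   | 126850
2  | Marketing | 58090 
3  | Sales     | 92345 
4  | HR        | 110590
5  | Sales     | 149259
6  | Marketing | 119018
7  | Sales     | 101388
8  | Marketing | 106159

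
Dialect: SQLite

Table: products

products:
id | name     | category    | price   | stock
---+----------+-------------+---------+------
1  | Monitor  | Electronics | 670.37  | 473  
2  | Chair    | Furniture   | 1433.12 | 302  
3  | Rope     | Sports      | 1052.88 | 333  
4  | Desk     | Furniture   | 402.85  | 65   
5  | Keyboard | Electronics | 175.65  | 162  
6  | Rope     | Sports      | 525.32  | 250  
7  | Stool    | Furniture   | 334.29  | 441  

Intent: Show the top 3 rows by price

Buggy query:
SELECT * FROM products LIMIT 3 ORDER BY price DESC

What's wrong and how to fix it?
Bug: LIMIT must come after ORDER BY

Fix: Sort with ORDER BY, then apply LIMIT

Corrected query:
SELECT * FROM products ORDER BY price DESC LIMIT 3

Result:
id | name    | category    | price   | stock
---+---------+-------------+---------+------
2  | Chair   | Furniture   | 1433.12 | 302  
3  | Rope    | Sports      | 1052.88 | 333  
1  | Monitor | Electronics | 670.37  | 473  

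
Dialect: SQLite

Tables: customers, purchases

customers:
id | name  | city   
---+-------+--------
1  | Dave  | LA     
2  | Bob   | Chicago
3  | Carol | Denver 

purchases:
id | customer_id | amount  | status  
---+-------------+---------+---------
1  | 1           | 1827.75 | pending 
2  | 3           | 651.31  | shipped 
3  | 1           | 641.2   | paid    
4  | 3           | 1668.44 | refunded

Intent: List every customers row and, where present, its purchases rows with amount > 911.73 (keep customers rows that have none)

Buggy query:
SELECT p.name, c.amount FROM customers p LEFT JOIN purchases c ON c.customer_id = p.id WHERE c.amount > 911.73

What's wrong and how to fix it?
Bug: Filtering c.amount in WHERE discards the NULL rows produced by LEFT JOIN, turning it into an inner join

Fix: Put 'c.amount > 911.73' in the JOIN's ON clause instead of WHERE

Corrected query:
SELECT p.name, c.amount FROM customers p LEFT JOIN purchases c ON c.customer_id = p.id AND c.amount > 911.73

Result:
name  | amount 
------+--------
Dave  | 1827.75
Bob   | NULL   
Carol | 1668.44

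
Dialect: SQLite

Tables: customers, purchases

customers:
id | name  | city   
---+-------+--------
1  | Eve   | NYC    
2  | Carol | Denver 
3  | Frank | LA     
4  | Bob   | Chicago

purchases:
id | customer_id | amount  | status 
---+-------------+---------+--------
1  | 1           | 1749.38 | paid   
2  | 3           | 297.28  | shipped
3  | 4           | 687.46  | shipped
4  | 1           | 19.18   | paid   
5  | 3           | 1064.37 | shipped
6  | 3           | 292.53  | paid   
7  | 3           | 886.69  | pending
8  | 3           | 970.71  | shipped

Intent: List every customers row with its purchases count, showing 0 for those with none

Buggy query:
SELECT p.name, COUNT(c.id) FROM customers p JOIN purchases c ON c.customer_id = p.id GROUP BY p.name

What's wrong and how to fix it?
Bug: INNER JOIN drops customers rows that have no matching purchases rows

Fix: Use LEFT JOIN so parents without children still appear (COUNT(c.id) gives 0)

Corrected query:
SELECT p.name, COUNT(c.id) FROM customers p LEFT JOIN purchases c ON c.customer_id = p.id GROUP BY p.name

Result:
name  | COUNT(c.id)
------+------------
Bob   | 1          
Carol | 0          
Eve   | 2          
Frank | 5          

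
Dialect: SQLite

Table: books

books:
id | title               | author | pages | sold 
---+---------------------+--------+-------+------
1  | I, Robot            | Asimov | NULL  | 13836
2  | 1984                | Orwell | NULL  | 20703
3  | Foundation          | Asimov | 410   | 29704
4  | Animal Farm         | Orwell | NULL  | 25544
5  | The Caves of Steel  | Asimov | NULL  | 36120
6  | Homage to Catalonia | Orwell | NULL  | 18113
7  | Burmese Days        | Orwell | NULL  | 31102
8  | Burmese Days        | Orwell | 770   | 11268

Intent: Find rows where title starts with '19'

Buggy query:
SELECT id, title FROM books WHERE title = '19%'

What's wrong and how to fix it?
Bug: Wildcards only work with LIKE; '=' treats '%' as a literal character

Fix: Use LIKE for wildcard pattern matching

Corrected query:
SELECT id, title FROM books WHERE title LIKE '19%'

Result:
id | title
---+------
2  | 1984 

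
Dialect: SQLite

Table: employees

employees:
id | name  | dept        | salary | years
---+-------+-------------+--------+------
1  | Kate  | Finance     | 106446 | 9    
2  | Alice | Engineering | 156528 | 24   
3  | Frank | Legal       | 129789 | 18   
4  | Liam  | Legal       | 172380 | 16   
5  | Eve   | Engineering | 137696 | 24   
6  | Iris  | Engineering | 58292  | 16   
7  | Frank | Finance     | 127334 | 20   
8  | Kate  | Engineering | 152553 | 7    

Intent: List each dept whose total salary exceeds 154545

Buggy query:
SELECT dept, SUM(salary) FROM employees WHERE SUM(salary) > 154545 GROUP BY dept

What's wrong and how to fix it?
Bug: SUM(salary) is an aggregate, but WHERE filters rows before aggregation

Fix: Use HAVING (which filters groups after aggregation) instead of WHERE

Corrected query:
SELECT dept, SUM(salary) FROM employees GROUP BY dept HAVING SUM(salary) > 154545

Result:
dept        | SUM(salary)
------------+------------
Engineering | 505069     
Finance     | 233780     
Legal       | 302169     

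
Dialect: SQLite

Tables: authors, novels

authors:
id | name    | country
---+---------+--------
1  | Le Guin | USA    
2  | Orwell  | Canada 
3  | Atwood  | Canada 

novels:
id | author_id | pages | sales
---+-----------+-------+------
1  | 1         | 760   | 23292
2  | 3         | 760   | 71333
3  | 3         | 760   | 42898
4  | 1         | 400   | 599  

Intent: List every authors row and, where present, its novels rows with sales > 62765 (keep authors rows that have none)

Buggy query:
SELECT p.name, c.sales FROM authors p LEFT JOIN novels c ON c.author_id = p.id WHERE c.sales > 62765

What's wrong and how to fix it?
Bug: A WHERE condition on the right-hand table after LEFT JOIN drops unmatched parents

Fix: Move the right-table condition into the ON clause so unmatched parents are kept

Corrected query:
SELECT p.name, c.sales FROM authors p LEFT JOIN novels c ON c.author_id = p.id AND c.sales > 62765

Result:
name    | sales
--------+------
Le Guin | NULL 
Orwell  | NULL 
Atwood  | 71333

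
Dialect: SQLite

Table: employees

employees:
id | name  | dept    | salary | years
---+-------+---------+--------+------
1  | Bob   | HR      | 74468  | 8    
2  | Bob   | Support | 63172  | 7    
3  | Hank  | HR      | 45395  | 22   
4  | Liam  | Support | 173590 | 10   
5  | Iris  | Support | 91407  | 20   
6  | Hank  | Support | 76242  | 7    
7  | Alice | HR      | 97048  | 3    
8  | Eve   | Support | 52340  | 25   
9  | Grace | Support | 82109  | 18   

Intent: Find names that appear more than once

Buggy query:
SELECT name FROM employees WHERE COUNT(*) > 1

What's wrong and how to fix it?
Bug: WHERE can't reference COUNT(*); aggregates are computed after WHERE

Fix: GROUP BY name, then filter groups with HAVING COUNT(*) > 1

Corrected query:
SELECT name FROM employees GROUP BY name HAVING COUNT(*) > 1

Result:
name
----
Bob 
Hank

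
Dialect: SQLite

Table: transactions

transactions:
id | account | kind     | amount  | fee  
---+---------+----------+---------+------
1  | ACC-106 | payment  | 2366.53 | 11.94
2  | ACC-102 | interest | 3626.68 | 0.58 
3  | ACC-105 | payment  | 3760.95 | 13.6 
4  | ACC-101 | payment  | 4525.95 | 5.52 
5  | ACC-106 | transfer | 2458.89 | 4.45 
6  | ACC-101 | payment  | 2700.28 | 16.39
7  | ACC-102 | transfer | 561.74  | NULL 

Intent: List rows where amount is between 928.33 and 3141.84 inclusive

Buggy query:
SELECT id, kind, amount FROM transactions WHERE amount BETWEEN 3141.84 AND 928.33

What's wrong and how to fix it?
Bug: BETWEEN expects the lower bound first; with 3141.84 AND 928.33 the range is empty

Fix: Swap the bounds so the smaller value comes first

Corrected query:
SELECT id, kind, amount FROM transactions WHERE amount BETWEEN 928.33 AND 3141.84

Result:
id | kind     | amount 
---+----------+--------
1  | payment  | 2366.53
5  | transfer | 2458.89
6  | payment  | 2700.28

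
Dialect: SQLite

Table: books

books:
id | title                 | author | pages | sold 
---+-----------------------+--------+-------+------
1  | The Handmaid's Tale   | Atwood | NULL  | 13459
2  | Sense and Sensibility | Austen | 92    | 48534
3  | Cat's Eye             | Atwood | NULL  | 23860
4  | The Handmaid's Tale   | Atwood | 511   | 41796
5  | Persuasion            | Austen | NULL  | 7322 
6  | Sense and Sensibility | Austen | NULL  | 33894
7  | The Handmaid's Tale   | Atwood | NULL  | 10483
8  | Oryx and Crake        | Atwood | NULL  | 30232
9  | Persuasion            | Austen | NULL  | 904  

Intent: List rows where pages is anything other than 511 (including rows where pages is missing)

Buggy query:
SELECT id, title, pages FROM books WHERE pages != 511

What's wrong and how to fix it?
Bug: 'pages != 511' is unknown when pages is NULL, so NULL rows are silently excluded

Fix: Handle NULL separately with IS NULL alongside the inequality

Corrected query:
SELECT id, title, pages FROM books WHERE pages != 511 OR pages IS NULL

Result:
id | title                 | pages
---+-----------------------+------
1  | The Handmaid's Tale   | NULL 
2  | Sense and Sensibility | 92   
3  | Cat's Eye             | NULL 
5  | Persuasion            | NULL 
6  | Sense and Sensibility | NULL 
7  | The Handmaid's Tale   | NULL 
8  | Oryx and Crake        | NULL 
9  | Persuasion            | NULL 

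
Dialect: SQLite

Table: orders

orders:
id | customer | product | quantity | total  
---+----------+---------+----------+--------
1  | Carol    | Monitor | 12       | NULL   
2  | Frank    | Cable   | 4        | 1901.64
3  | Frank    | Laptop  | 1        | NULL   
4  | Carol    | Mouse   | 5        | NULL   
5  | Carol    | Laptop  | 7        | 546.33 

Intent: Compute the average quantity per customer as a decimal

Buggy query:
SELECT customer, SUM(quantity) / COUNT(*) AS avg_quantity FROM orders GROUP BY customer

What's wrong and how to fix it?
Bug: SUM(quantity) and COUNT(*) are both integers; the division truncates the fractional part

Fix: Multiply by 1.0 (or CAST to REAL) to force floating-point division

Corrected query:
SELECT customer, SUM(quantity) * 1.0 / COUNT(*) AS avg_quantity FROM orders GROUP BY customer

Result:
customer | avg_quantity
---------+-------------
Carol    | 8           
Frank    | 2.5         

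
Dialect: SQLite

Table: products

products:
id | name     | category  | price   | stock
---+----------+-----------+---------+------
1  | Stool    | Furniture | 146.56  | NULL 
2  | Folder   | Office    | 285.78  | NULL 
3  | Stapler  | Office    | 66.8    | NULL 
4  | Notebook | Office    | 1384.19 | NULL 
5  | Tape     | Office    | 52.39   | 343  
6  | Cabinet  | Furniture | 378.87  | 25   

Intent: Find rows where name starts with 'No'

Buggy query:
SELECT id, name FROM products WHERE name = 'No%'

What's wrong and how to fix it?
Bug: '=' compares the literal string including the % character; pattern matching needs LIKE

Fix: Replace '=' with LIKE so 'No%' is treated as a pattern

Corrected query:
SELECT id, name FROM products WHERE name LIKE 'No%'

Result:
id | name    
---+---------
4  | Notebook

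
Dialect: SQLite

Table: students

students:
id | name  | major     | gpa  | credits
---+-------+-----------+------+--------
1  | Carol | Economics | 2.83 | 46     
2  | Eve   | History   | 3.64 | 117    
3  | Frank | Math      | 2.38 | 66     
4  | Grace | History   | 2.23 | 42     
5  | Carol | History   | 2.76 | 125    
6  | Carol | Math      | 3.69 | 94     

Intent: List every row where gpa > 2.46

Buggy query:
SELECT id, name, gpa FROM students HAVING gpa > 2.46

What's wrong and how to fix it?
Bug: This is a non-aggregate query (no GROUP BY, no aggregates), so in SQLite the HAVING clause is invalid here; a row-level condition belongs in WHERE

Fix: Replace HAVING with WHERE since the condition applies to individual rows

Corrected query:
SELECT id, name, gpa FROM students WHERE gpa > 2.46

Result:
id | name  | gpa 
---+-------+-----
1  | Carol | 2.83
2  | Eve   | 3.64
5  | Carol | 2.76
6  | Carol | 3.69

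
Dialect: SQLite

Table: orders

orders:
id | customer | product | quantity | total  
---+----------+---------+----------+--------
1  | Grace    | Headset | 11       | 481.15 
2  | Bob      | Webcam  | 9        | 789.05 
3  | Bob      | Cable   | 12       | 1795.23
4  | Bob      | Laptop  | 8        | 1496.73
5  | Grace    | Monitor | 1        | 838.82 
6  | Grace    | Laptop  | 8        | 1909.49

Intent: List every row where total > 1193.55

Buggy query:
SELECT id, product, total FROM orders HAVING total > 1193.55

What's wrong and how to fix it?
Bug: This is a non-aggregate query (no GROUP BY, no aggregates), so in SQLite the HAVING clause is invalid here; a row-level condition belongs in WHERE

Fix: Replace HAVING with WHERE since the condition applies to individual rows

Corrected query:
SELECT id, product, total FROM orders WHERE total > 1193.55

Result:
id | product | total  
---+---------+--------
3  | Cable   | 1795.23
4  | Laptop  | 1496.73
6  | Laptop  | 1909.49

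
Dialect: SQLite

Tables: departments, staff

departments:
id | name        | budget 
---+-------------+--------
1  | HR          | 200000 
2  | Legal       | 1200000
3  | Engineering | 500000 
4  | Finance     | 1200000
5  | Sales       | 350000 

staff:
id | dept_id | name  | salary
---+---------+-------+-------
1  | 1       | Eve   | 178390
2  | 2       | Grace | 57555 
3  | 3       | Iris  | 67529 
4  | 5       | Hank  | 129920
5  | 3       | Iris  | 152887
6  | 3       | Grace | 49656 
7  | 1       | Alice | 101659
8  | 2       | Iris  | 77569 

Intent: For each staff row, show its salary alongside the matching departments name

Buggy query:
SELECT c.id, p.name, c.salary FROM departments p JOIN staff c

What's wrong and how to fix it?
Bug: JOIN with no ON clause produces a cartesian product; every staff row pairs with every departments row

Fix: Add ON c.dept_id = p.id to the JOIN

Corrected query:
SELECT c.id, p.name, c.salary FROM departments p JOIN staff c ON c.dept_id = p.id

Result:
id | name        | salary
---+-------------+-------
1  | HR          | 178390
2  | Legal       | 57555 
3  | Engineering | 67529 
4  | Sales       | 129920
5  | Engineering | 152887
6  | Engineering | 49656 
7  | HR          | 101659
8  | Legal       | 77569 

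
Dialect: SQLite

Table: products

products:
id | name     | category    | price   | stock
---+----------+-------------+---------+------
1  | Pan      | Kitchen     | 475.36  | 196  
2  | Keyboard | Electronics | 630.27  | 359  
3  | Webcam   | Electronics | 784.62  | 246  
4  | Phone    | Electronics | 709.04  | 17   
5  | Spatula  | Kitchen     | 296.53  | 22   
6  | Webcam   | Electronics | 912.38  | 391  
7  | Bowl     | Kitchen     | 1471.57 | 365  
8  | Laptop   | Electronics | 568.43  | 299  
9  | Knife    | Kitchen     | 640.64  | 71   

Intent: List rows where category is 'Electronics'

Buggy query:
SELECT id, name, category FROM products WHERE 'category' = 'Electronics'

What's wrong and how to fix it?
Bug: Single quotes denote string literals in SQL; the column name is being compared as a constant string

Fix: Reference the column as category without single quotes

Corrected query:
SELECT id, name, category FROM products WHERE category = 'Electronics'

Result:
id | name     | category   
---+----------+------------
2  | Keyboard | Electronics
3  | Webcam   | Electronics
4  | Phone    | Electronics
6  | Webcam   | Electronics
8  | Laptop   | Electronics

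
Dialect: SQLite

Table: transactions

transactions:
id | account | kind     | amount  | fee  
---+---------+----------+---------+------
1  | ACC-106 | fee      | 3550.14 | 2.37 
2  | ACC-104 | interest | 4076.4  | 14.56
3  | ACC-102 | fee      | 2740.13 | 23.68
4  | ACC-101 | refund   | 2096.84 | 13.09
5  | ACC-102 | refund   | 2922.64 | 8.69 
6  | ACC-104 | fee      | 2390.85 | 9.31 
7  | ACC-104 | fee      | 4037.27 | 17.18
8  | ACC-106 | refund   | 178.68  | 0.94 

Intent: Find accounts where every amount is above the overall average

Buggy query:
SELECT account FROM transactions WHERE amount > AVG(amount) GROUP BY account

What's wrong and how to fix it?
Bug: AVG() is an aggregate; it can't sit directly in WHERE

Fix: Compute the overall average in a scalar subquery and compare each group's MIN against it in HAVING

Corrected query:
SELECT account FROM transactions GROUP BY account HAVING MIN(amount) > (SELECT AVG(amount) FROM transactions)

Result:
(no rows)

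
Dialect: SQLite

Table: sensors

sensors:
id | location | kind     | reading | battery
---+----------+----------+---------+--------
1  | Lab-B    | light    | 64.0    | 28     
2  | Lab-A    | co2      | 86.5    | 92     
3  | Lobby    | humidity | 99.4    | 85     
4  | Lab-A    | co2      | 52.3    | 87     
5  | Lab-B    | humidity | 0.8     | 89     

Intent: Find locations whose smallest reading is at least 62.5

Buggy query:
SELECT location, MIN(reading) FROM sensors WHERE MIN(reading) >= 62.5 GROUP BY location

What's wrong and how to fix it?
Bug: Aggregates like MIN are computed per group after WHERE runs

Fix: Replace WHERE with HAVING after the GROUP BY

Corrected query:
SELECT location, MIN(reading) FROM sensors GROUP BY location HAVING MIN(reading) >= 62.5

Result:
location | MIN(reading)
---------+-------------
Lobby    | 99.4        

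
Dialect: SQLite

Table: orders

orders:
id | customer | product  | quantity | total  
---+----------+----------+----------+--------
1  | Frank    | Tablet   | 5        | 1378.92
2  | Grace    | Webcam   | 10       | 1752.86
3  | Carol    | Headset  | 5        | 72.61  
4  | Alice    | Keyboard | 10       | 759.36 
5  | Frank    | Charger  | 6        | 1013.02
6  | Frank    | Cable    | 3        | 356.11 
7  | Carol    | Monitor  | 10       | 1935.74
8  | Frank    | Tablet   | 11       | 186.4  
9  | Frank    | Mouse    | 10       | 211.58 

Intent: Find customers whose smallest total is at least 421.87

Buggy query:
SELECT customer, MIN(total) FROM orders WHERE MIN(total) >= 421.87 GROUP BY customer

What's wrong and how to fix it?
Bug: MIN() in WHERE is a misuse of aggregate

Fix: Replace WHERE with HAVING after the GROUP BY

Corrected query:
SELECT customer, MIN(total) FROM orders GROUP BY customer HAVING MIN(total) >= 421.87

Result:
customer | MIN(total)
---------+-----------
Alice    | 759.36    
Grace    | 1752.86   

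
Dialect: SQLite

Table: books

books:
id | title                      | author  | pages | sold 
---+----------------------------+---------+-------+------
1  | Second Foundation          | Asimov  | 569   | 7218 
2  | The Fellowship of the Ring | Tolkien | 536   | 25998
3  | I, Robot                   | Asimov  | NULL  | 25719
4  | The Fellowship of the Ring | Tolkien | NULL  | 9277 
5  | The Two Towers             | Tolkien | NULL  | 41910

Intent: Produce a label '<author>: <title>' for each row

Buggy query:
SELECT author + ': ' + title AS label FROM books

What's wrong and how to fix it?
Bug: '+' is numeric addition; on text columns SQLite converts them to 0 instead of concatenating

Fix: Replace + with || to concatenate text

Corrected query:
SELECT author || ': ' || title AS label FROM books

Result:
label                              
-----------------------------------
Asimov: Second Foundation          
Tolkien: The Fellowship of the Ring
Asimov: I, Robot                   
Tolkien: The Fellowship of the Ring
Tolkien: The Two Towers            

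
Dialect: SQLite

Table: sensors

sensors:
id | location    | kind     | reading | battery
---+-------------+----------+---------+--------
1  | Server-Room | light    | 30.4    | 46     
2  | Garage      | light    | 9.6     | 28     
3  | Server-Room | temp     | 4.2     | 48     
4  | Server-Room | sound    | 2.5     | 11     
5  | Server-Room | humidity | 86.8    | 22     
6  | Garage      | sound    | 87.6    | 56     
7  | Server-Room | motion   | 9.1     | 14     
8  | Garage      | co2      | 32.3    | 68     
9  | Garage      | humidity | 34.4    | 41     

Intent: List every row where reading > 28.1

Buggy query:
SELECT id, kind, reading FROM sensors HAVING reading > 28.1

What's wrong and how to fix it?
Bug: This is a non-aggregate query (no GROUP BY, no aggregates), so in SQLite the HAVING clause is invalid here; a row-level condition belongs in WHERE

Fix: Replace HAVING with WHERE since the condition applies to individual rows

Corrected query:
SELECT id, kind, reading FROM sensors WHERE reading > 28.1

Result:
id | kind     | reading
---+----------+--------
1  | light    | 30.4   
5  | humidity | 86.8   
6  | sound    | 87.6   
8  | co2      | 32.3   
9  | humidity | 34.4   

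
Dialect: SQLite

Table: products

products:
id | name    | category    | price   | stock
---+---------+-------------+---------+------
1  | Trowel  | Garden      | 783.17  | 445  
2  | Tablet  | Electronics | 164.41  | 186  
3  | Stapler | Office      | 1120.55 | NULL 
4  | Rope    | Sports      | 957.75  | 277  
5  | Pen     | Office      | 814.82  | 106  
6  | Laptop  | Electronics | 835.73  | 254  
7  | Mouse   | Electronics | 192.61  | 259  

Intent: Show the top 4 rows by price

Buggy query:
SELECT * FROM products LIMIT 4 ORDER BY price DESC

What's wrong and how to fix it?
Bug: LIMIT must come after ORDER BY

Fix: Swap the clauses: ORDER BY first, then LIMIT

Corrected query:
SELECT * FROM products ORDER BY price DESC LIMIT 4

Result:
id | name    | category    | price   | stock
---+---------+-------------+---------+------
3  | Stapler | Office      | 1120.55 | NULL 
4  | Rope    | Sports      | 957.75  | 277  
6  | Laptop  | Electronics | 835.73  | 254  
5  | Pen     | Office      | 814.82  | 106  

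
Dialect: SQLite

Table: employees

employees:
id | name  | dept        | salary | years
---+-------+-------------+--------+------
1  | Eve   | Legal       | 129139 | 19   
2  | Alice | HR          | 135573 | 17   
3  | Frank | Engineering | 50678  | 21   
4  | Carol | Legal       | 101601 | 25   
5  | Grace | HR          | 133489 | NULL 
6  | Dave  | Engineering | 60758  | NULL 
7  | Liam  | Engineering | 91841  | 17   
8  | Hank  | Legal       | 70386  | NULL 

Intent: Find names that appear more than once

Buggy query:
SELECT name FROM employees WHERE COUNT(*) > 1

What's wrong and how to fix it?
Bug: WHERE can't reference COUNT(*); aggregates are computed after WHERE

Fix: GROUP BY name, then filter groups with HAVING COUNT(*) > 1

Corrected query:
SELECT name FROM employees GROUP BY name HAVING COUNT(*) > 1

Result:
(no rows)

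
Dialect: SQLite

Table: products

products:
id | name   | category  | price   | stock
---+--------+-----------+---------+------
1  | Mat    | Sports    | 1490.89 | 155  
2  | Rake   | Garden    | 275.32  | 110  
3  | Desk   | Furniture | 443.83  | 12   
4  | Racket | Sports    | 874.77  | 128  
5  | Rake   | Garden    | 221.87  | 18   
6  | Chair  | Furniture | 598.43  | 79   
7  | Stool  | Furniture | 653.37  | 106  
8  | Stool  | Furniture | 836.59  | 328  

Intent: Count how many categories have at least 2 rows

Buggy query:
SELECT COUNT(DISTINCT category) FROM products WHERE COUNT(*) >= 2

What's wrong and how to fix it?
Bug: COUNT(*) cannot appear in WHERE; the per-group count doesn't exist yet

Fix: Group first with HAVING COUNT(*) >= 2, then COUNT the resulting groups

Corrected query:
SELECT COUNT(*) FROM (SELECT category FROM products GROUP BY category HAVING COUNT(*) >= 2)

Result:
COUNT(*)
--------
3       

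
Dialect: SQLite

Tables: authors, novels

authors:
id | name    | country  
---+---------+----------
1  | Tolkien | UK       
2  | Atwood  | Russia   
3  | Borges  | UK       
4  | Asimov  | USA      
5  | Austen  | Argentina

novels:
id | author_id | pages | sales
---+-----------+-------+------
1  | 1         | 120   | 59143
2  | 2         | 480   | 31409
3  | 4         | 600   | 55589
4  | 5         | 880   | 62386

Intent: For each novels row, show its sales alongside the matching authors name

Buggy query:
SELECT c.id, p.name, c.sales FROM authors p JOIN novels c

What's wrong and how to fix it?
Bug: JOIN with no ON clause produces a cartesian product; every novels row pairs with every authors row

Fix: Specify the join condition linking the foreign key to the parent id

Corrected query:
SELECT c.id, p.name, c.sales FROM authors p JOIN novels c ON c.author_id = p.id

Result:
id | name    | sales
---+---------+------
1  | Tolkien | 59143
2  | Atwood  | 31409
3  | Asimov  | 55589
4  | Austen  | 62386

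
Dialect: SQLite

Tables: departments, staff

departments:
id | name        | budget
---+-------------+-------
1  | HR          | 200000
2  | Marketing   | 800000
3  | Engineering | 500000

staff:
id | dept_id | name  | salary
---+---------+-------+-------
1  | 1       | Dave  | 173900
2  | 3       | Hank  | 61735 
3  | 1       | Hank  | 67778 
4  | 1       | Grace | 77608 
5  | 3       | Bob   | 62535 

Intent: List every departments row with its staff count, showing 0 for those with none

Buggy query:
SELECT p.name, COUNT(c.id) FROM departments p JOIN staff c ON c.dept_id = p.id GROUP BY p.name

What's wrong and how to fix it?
Bug: An inner join excludes parents with zero children

Fix: Use LEFT JOIN so parents without children still appear (COUNT(c.id) gives 0)

Corrected query:
SELECT p.name, COUNT(c.id) FROM departments p LEFT JOIN staff c ON c.dept_id = p.id GROUP BY p.name

Result:
name        | COUNT(c.id)
------------+------------
Engineering | 2          
HR          | 3          
Marketing   | 0          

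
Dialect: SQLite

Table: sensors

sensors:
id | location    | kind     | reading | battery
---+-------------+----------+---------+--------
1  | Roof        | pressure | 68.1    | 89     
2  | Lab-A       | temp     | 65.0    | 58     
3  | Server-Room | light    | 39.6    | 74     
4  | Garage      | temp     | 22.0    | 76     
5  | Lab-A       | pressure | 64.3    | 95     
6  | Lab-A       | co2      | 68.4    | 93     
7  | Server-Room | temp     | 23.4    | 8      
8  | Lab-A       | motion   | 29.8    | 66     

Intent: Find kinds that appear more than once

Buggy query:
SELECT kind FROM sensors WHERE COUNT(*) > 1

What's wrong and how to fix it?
Bug: COUNT(*) is an aggregate and cannot be used in WHERE

Fix: GROUP BY kind, then filter groups with HAVING COUNT(*) > 1

Corrected query:
SELECT kind FROM sensors GROUP BY kind HAVING COUNT(*) > 1

Result:
kind    
--------
pressure
temp    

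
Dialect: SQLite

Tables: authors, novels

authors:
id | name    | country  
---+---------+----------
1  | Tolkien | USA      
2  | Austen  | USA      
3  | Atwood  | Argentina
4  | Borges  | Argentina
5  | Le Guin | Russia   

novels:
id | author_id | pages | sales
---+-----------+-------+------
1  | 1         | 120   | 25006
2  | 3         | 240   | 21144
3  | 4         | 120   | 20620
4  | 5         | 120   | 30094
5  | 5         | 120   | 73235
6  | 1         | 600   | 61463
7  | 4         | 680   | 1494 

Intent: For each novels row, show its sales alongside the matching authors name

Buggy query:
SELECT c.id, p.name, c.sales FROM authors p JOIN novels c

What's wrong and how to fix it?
Bug: JOIN with no ON clause produces a cartesian product; every novels row pairs with every authors row

Fix: Add ON c.author_id = p.id to the JOIN

Corrected query:
SELECT c.id, p.name, c.sales FROM authors p JOIN novels c ON c.author_id = p.id

Result:
id | name    | sales
---+---------+------
1  | Tolkien | 25006
2  | Atwood  | 21144
3  | Borges  | 20620
4  | Le Guin | 30094
5  | Le Guin | 73235
6  | Tolkien | 61463
7  | Borges  | 1494 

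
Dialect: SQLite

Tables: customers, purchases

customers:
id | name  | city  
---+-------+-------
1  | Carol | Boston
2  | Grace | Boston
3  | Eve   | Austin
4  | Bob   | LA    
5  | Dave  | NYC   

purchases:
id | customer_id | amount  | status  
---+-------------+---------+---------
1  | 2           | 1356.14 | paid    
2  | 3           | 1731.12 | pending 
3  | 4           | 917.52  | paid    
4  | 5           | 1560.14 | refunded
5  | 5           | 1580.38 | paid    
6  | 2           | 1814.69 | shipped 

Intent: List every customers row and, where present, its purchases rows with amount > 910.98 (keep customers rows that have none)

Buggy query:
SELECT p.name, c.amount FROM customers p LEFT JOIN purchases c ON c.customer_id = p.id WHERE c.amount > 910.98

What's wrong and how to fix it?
Bug: Filtering c.amount in WHERE discards the NULL rows produced by LEFT JOIN, turning it into an inner join

Fix: Put 'c.amount > 910.98' in the JOIN's ON clause instead of WHERE

Corrected query:
SELECT p.name, c.amount FROM customers p LEFT JOIN purchases c ON c.customer_id = p.id AND c.amount > 910.98

Result:
name  | amount 
------+--------
Carol | NULL   
Grace | 1356.14
Grace | 1814.69
Eve   | 1731.12
Bob   | 917.52 
Dave  | 1560.14
Dave  | 1580.38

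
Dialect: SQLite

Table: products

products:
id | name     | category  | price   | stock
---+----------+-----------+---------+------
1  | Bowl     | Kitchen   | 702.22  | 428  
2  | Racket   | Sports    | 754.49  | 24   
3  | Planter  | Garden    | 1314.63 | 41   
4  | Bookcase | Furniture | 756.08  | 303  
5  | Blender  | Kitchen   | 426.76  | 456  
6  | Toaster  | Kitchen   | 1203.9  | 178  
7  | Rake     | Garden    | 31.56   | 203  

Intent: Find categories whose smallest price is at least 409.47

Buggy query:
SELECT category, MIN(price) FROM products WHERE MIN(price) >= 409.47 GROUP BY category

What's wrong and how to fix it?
Bug: Aggregates like MIN are computed per group after WHERE runs

Fix: Use HAVING for the per-group MIN condition

Corrected query:
SELECT category, MIN(price) FROM products GROUP BY category HAVING MIN(price) >= 409.47

Result:
category  | MIN(price)
----------+-----------
Furniture | 756.08    
Kitchen   | 426.76    
Sports    | 754.49    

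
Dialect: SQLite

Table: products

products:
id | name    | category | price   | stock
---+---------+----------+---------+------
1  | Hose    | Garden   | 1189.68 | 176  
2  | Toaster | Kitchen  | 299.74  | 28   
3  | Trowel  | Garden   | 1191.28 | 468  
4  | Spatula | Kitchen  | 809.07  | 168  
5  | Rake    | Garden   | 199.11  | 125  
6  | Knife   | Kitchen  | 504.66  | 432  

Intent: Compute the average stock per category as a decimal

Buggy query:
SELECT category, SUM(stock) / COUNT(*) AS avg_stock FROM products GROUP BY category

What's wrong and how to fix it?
Bug: Both operands are integers, so '/' performs integer division and truncates

Fix: Multiply by 1.0 (or CAST to REAL) to force floating-point division

Corrected query:
SELECT category, SUM(stock) * 1.0 / COUNT(*) AS avg_stock FROM products GROUP BY category

Result:
category | avg_stock 
---------+-----------
Garden   | 256.333333
Kitchen  | 209.333333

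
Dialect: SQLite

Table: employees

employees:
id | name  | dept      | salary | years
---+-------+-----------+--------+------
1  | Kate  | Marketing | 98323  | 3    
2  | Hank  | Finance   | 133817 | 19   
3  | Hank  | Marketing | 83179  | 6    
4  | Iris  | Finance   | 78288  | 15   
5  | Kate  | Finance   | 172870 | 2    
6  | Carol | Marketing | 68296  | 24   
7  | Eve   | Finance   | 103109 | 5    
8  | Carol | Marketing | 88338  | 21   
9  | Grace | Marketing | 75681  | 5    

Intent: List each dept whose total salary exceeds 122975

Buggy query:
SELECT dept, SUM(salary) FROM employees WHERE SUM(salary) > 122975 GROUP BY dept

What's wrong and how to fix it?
Bug: Aggregate functions cannot appear in a WHERE clause

Fix: Use HAVING (which filters groups after aggregation) instead of WHERE

Corrected query:
SELECT dept, SUM(salary) FROM employees GROUP BY dept HAVING SUM(salary) > 122975

Result:
dept      | SUM(salary)
----------+------------
Finance   | 488084     
Marketing | 413817     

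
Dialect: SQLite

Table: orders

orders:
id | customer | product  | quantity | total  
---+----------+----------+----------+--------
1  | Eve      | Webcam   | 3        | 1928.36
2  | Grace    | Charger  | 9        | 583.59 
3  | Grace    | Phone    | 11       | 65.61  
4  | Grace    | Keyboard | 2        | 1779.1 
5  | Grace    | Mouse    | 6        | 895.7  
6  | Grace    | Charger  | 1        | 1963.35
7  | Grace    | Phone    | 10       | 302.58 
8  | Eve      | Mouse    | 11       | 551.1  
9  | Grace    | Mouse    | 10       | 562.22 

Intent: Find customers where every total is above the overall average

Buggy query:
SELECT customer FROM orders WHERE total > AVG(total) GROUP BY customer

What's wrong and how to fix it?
Bug: WHERE evaluates per row before aggregation, so AVG() is unavailable

Fix: Use a subquery for AVG and a HAVING MIN(...) filter so the condition holds for every row in the group

Corrected query:
SELECT customer FROM orders GROUP BY customer HAVING MIN(total) > (SELECT AVG(total) FROM orders)

Result:
(no rows)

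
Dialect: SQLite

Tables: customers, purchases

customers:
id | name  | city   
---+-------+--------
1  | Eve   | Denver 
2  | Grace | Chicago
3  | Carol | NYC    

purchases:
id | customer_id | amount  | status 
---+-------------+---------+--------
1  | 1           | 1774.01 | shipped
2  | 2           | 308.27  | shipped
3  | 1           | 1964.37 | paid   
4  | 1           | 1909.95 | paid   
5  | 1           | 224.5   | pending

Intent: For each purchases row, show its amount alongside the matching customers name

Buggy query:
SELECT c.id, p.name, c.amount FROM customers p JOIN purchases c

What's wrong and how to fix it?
Bug: Missing join condition: each purchases row is matched to all customers rows instead of just its own

Fix: Specify the join condition linking the foreign key to the parent id

Corrected query:
SELECT c.id, p.name, c.amount FROM customers p JOIN purchases c ON c.customer_id = p.id

Result:
id | name  | amount 
---+-------+--------
1  | Eve   | 1774.01
2  | Grace | 308.27 
3  | Eve   | 1964.37
4  | Eve   | 1909.95
5  | Eve   | 224.5  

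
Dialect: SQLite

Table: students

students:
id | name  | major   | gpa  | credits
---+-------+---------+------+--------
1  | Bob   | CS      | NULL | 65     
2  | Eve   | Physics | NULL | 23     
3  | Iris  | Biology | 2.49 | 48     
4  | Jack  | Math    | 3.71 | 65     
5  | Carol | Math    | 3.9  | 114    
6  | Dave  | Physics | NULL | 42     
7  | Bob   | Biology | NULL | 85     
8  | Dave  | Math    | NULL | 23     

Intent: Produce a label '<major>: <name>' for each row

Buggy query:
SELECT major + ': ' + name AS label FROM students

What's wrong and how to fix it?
Bug: SQLite uses || for string concatenation; + coerces text to numbers (yielding 0)

Fix: Use the || operator for string concatenation

Corrected query:
SELECT major || ': ' || name AS label FROM students

Result:
label        
-------------
CS: Bob      
Physics: Eve 
Biology: Iris
Math: Jack   
Math: Carol  
Physics: Dave
Biology: Bob 
Math: Dave   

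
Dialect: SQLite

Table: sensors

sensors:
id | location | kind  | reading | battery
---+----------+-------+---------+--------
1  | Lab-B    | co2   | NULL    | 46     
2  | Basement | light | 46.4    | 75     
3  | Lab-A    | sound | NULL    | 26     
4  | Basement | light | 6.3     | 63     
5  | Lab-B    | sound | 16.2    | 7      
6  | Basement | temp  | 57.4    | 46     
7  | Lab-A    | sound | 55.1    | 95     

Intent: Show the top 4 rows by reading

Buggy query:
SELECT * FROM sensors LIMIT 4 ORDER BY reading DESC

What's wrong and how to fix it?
Bug: LIMIT must come after ORDER BY

Fix: Sort with ORDER BY, then apply LIMIT

Corrected query:
SELECT * FROM sensors ORDER BY reading DESC LIMIT 4

Result:
id | location | kind  | reading | battery
---+----------+-------+---------+--------
6  | Basement | temp  | 57.4    | 46     
7  | Lab-A    | sound | 55.1    | 95     
2  | Basement | light | 46.4    | 75     
5  | Lab-B    | sound | 16.2    | 7      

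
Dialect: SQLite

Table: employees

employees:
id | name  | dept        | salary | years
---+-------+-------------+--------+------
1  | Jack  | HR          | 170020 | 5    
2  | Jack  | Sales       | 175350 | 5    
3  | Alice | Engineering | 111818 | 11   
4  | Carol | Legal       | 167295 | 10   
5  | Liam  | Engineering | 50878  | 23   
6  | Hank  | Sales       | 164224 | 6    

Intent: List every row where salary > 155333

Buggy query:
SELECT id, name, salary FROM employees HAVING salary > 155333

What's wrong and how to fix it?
Bug: This is a non-aggregate query (no GROUP BY, no aggregates), so in SQLite the HAVING clause is invalid here; a row-level condition belongs in WHERE

Fix: Replace HAVING with WHERE since the condition applies to individual rows

Corrected query:
SELECT id, name, salary FROM employees WHERE salary > 155333

Result:
id | name  | salary
---+-------+-------
1  | Jack  | 170020
2  | Jack  | 175350
4  | Carol | 167295
6  | Hank  | 164224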